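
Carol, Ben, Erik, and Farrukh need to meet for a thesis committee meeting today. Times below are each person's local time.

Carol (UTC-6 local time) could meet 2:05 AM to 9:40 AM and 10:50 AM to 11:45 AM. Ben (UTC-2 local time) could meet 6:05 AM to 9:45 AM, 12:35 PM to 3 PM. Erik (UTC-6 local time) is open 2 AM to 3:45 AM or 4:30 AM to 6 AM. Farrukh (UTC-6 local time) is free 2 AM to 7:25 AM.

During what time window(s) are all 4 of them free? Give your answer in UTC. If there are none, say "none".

Carol in UTC: 08:05-15:40, 16:50-17:45 (add 6h to convert from UTC-6).
Ben in UTC: 08:05-11:45, 14:35-17:00 (add 2h to convert from UTC-2).
Erik in UTC: 08:00-09:45, 10:30-12:00 (add 6h to convert from UTC-6).
Farrukh in UTC: 08:00-13:25 (add 6h to convert from UTC-6).
Carol ∩ Ben: 08:05-11:45, 14:35-15:40, 16:50-17:00.
Carol ∩ Ben ∩ Erik: 08:05-09:45, 10:30-11:45.
Carol ∩ Ben ∩ Erik ∩ Farrukh: 08:05-09:45, 10:30-11:45.
So the common availability across everyone is 08:05-09:45, 10:30-11:45.

08:05-09:45, 10:30-11:45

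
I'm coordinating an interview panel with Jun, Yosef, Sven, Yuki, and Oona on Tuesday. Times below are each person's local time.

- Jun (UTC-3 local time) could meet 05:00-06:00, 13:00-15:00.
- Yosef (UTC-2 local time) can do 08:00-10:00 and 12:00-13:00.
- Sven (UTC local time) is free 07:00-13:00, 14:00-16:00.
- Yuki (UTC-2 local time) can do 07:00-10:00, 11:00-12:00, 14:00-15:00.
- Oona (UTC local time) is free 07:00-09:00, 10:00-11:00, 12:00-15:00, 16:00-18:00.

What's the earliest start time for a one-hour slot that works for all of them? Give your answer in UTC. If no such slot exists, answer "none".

Jun in UTC: 08:00-09:00, 16:00-18:00 (add 3h to convert from UTC-3).
Yosef in UTC: 10:00-12:00, 14:00-15:00 (add 2h to convert from UTC-2).
Sven in UTC: 07:00-13:00, 14:00-16:00.
Yuki in UTC: 09:00-12:00, 13:00-14:00, 16:00-17:00 (add 2h to convert from UTC-2).
Oona in UTC: 07:00-09:00, 10:00-11:00, 12:00-15:00, 16:00-18:00.
Jun ∩ Yosef: ∅.
Jun ∩ Yosef ∩ Sven: ∅.
Jun ∩ Yosef ∩ Sven ∩ Yuki: ∅.
Jun ∩ Yosef ∩ Sven ∩ Yuki ∩ Oona: ∅.
There is no time when everyone is free.
No common window is at least 60 minutes long.

none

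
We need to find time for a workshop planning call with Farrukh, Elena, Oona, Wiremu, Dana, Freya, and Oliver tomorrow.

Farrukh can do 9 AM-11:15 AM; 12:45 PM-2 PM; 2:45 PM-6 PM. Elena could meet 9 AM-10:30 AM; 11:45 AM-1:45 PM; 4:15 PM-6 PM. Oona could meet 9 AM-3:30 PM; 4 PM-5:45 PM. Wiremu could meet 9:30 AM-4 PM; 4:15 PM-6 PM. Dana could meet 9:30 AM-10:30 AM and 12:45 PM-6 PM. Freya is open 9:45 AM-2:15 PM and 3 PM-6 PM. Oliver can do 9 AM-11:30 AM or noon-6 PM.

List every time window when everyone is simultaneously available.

Farrukh ∩ Elena: 09:00-10:30, 12:45-13:45, 16:15-18:00.
Farrukh ∩ Elena ∩ Oona: 09:00-10:30, 12:45-13:45, 16:15-17:45.
Farrukh ∩ Elena ∩ Oona ∩ Wiremu: 09:30-10:30, 12:45-13:45, 16:15-17:45.
Farrukh ∩ Elena ∩ Oona ∩ Wiremu ∩ Dana: 09:30-10:30, 12:45-13:45, 16:15-17:45.
Farrukh ∩ Elena ∩ Oona ∩ Wiremu ∩ Dana ∩ Freya: 09:45-10:30, 12:45-13:45, 16:15-17:45.
Farrukh ∩ Elena ∩ Oona ∩ Wiremu ∩ Dana ∩ Freya ∩ Oliver: 09:45-10:30, 12:45-13:45, 16:15-17:45.

09:45-10:30, 12:45-13:45, 16:15-17:45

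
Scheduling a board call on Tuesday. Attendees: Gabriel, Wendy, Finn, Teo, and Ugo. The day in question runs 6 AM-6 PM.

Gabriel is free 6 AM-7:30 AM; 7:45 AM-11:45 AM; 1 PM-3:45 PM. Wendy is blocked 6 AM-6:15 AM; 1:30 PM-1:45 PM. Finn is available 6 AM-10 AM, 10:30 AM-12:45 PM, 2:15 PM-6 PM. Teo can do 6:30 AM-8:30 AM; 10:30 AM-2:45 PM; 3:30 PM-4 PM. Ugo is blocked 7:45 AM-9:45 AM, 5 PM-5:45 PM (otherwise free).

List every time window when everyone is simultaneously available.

06:30-07:30, 10:30-11:45, 14:15-14:45, 15:30-15:45

Gabriel free: 06:00-07:30, 07:45-11:45, 13:00-15:45.
Wendy free: 06:15-13:30, 13:45-18:00 (invert busy blocks within the working day).
Finn free: 06:00-10:00, 10:30-12:45, 14:15-18:00.
Teo free: 06:30-08:30, 10:30-14:45, 15:30-16:00.
Ugo free: 06:00-07:45, 09:45-17:00, 17:45-18:00 (invert busy blocks within the working day).
Gabriel ∩ Wendy: 06:15-07:30, 07:45-11:45, 13:00-13:30, 13:45-15:45.
Gabriel ∩ Wendy ∩ Finn: 06:15-07:30, 07:45-10:00, 10:30-11:45, 14:15-15:45.
Gabriel ∩ Wendy ∩ Finn ∩ Teo: 06:30-07:30, 07:45-08:30, 10:30-11:45, 14:15-14:45, 15:30-15:45.
Gabriel ∩ Wendy ∩ Finn ∩ Teo ∩ Ugo: 06:30-07:30, 10:30-11:45, 14:15-14:45, 15:30-15:45.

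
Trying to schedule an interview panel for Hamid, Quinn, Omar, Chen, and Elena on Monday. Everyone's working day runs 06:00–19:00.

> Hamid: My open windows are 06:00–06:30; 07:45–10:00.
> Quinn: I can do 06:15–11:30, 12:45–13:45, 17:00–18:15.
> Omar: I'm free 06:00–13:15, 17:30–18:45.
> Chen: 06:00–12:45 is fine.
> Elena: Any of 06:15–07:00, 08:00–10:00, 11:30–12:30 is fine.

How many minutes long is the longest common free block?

120

Hamid ∩ Quinn: 06:15-06:30, 07:45-10:00.
Hamid ∩ Quinn ∩ Omar: 06:15-06:30, 07:45-10:00.
Hamid ∩ Quinn ∩ Omar ∩ Chen: 06:15-06:30, 07:45-10:00.
Hamid ∩ Quinn ∩ Omar ∩ Chen ∩ Elena: 06:15-06:30, 08:00-10:00.
The longest is 08:00-10:00 at 120 minutes.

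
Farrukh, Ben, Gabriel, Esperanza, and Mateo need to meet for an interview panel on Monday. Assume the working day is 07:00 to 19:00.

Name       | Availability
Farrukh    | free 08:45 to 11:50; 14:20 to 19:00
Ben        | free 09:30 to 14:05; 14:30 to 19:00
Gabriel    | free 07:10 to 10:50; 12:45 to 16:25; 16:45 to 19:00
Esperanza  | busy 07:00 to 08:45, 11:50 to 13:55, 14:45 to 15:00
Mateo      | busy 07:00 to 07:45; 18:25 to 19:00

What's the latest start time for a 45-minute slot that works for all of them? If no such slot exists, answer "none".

17:40

Farrukh free: 08:45-11:50, 14:20-19:00.
Ben free: 09:30-14:05, 14:30-19:00.
Gabriel free: 07:10-10:50, 12:45-16:25, 16:45-19:00.
Esperanza free: 08:45-11:50, 13:55-14:45, 15:00-19:00 (invert busy blocks within the working day).
Mateo free: 07:45-18:25 (invert busy blocks within the working day).
Farrukh ∩ Ben: 09:30-11:50, 14:30-19:00.
Farrukh ∩ Ben ∩ Gabriel: 09:30-10:50, 14:30-16:25, 16:45-19:00.
Farrukh ∩ Ben ∩ Gabriel ∩ Esperanza: 09:30-10:50, 14:30-14:45, 15:00-16:25, 16:45-19:00.
Farrukh ∩ Ben ∩ Gabriel ∩ Esperanza ∩ Mateo: 09:30-10:50, 14:30-14:45, 15:00-16:25, 16:45-18:25.
The last common window of at least 45 minutes is 16:45-18:25; a 45-minute meeting can start as late as 17:40 and still end by 18:25.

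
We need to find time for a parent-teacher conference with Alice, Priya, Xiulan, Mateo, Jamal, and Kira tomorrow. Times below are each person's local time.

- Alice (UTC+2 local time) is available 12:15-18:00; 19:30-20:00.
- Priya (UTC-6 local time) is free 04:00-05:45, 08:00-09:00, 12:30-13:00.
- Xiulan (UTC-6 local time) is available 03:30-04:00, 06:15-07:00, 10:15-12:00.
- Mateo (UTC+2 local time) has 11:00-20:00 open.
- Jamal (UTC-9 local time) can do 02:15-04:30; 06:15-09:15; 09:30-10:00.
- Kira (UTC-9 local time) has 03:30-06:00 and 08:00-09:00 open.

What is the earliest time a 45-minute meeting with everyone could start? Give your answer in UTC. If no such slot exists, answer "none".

none

Alice in UTC: 10:15-16:00, 17:30-18:00 (subtract 2h to convert from UTC+2).
Priya in UTC: 10:00-11:45, 14:00-15:00, 18:30-19:00 (add 6h to convert from UTC-6).
Xiulan in UTC: 09:30-10:00, 12:15-13:00, 16:15-18:00 (add 6h to convert from UTC-6).
Mateo in UTC: 09:00-18:00 (subtract 2h to convert from UTC+2).
Jamal in UTC: 11:15-13:30, 15:15-18:15, 18:30-19:00 (add 9h to convert from UTC-9).
Kira in UTC: 12:30-15:00, 17:00-18:00 (add 9h to convert from UTC-9).
Alice ∩ Priya: 10:15-11:45, 14:00-15:00.
Alice ∩ Priya ∩ Xiulan: ∅.
Alice ∩ Priya ∩ Xiulan ∩ Mateo: ∅.
Alice ∩ Priya ∩ Xiulan ∩ Mateo ∩ Jamal: ∅.
Alice ∩ Priya ∩ Xiulan ∩ Mateo ∩ Jamal ∩ Kira: ∅.
There is no time when everyone is free.
No common window is at least 45 minutes long.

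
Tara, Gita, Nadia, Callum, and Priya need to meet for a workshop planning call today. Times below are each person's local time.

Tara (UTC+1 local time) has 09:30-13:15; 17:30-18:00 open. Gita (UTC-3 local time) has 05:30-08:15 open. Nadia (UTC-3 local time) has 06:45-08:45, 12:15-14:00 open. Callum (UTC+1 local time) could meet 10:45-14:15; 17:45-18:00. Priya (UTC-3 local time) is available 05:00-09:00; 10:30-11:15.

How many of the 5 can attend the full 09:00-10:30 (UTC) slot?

3

Tara in UTC: 08:30-12:15, 16:30-17:00 (subtract 1h to convert from UTC+1).
Gita in UTC: 08:30-11:15 (add 3h to convert from UTC-3).
Nadia in UTC: 09:45-11:45, 15:15-17:00 (add 3h to convert from UTC-3).
Callum in UTC: 09:45-13:15, 16:45-17:00 (subtract 1h to convert from UTC+1).
Priya in UTC: 08:00-12:00, 13:30-14:15 (add 3h to convert from UTC-3).
Tara, Gita, and Priya can make the full 09:00-10:30 slot — that's 3.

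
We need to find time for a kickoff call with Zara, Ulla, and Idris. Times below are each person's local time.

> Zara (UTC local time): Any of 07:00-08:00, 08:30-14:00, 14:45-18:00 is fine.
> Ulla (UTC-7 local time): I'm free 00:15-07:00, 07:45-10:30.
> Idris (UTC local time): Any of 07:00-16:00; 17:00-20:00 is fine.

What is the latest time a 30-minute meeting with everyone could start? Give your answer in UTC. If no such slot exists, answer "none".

17:00

Zara in UTC: 07:00-08:00, 08:30-14:00, 14:45-18:00.
Ulla in UTC: 07:15-14:00, 14:45-17:30 (add 7h to convert from UTC-7).
Idris in UTC: 07:00-16:00, 17:00-20:00.
Zara ∩ Ulla: 07:15-08:00, 08:30-14:00, 14:45-17:30.
Zara ∩ Ulla ∩ Idris: 07:15-08:00, 08:30-14:00, 14:45-16:00, 17:00-17:30.
So the common availability across everyone is 07:15-08:00, 08:30-14:00, 14:45-16:00, 17:00-17:30.
The last common window of at least 30 minutes is 17:00-17:30; a 30-minute meeting can start as late as 17:00 and still end by 17:30.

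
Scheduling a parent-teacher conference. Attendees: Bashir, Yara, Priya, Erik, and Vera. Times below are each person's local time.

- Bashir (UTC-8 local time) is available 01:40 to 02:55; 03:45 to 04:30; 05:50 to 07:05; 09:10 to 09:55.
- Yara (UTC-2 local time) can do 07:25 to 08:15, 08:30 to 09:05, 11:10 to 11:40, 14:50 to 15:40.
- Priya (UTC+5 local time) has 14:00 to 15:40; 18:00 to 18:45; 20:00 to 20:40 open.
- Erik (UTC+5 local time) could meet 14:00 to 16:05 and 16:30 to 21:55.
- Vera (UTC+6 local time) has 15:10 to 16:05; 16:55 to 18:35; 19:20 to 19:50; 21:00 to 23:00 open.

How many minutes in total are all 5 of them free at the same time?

Bashir in UTC: 09:40-10:55, 11:45-12:30, 13:50-15:05, 17:10-17:55 (add 8h to convert from UTC-8).
Yara in UTC: 09:25-10:15, 10:30-11:05, 13:10-13:40, 16:50-17:40 (add 2h to convert from UTC-2).
Priya in UTC: 09:00-10:40, 13:00-13:45, 15:00-15:40 (subtract 5h to convert from UTC+5).
Erik in UTC: 09:00-11:05, 11:30-16:55 (subtract 5h to convert from UTC+5).
Vera in UTC: 09:10-10:05, 10:55-12:35, 13:20-13:50, 15:00-17:00 (subtract 6h to convert from UTC+6).
Bashir ∩ Yara: 09:40-10:15, 10:30-10:55, 17:10-17:40.
Bashir ∩ Yara ∩ Priya: 09:40-10:15, 10:30-10:40.
Bashir ∩ Yara ∩ Priya ∩ Erik: 09:40-10:15, 10:30-10:40.
Bashir ∩ Yara ∩ Priya ∩ Erik ∩ Vera: 09:40-10:05.
That's a single block of 25 minutes.

25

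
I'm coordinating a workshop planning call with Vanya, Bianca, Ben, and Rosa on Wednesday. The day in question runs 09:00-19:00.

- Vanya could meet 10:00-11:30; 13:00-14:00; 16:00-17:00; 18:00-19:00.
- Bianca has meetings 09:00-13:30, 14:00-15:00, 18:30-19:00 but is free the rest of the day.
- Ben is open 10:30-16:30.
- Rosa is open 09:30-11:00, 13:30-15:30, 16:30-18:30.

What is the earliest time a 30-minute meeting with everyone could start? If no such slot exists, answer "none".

Vanya free: 10:00-11:30, 13:00-14:00, 16:00-17:00, 18:00-19:00.
Bianca free: 13:30-14:00, 15:00-18:30 (invert busy blocks within the working day).
Ben free: 10:30-16:30.
Rosa free: 09:30-11:00, 13:30-15:30, 16:30-18:30.
Vanya ∩ Bianca: 13:30-14:00, 16:00-17:00, 18:00-18:30.
Vanya ∩ Bianca ∩ Ben: 13:30-14:00, 16:00-16:30.
Vanya ∩ Bianca ∩ Ben ∩ Rosa: 13:30-14:00.
Those are the intersection windows.
The first common window of at least 30 minutes is 13:30-14:00, so the earliest start is 13:30.

13:30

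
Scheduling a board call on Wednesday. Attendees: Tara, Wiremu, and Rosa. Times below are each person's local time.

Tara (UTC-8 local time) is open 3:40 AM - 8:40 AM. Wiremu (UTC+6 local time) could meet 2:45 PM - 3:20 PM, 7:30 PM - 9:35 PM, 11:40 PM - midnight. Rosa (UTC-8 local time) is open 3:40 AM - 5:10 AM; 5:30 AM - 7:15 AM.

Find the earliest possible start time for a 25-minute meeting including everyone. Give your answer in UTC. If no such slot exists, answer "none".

Tara in UTC: 11:40-16:40 (add 8h to convert from UTC-8).
Wiremu in UTC: 08:45-09:20, 13:30-15:35, 17:40-18:00 (subtract 6h to convert from UTC+6).
Rosa in UTC: 11:40-13:10, 13:30-15:15 (add 8h to convert from UTC-8).
Tara ∩ Wiremu: 13:30-15:35.
Tara ∩ Wiremu ∩ Rosa: 13:30-15:15.
The first common window of at least 25 minutes is 13:30-15:15, so the earliest start is 13:30.

13:30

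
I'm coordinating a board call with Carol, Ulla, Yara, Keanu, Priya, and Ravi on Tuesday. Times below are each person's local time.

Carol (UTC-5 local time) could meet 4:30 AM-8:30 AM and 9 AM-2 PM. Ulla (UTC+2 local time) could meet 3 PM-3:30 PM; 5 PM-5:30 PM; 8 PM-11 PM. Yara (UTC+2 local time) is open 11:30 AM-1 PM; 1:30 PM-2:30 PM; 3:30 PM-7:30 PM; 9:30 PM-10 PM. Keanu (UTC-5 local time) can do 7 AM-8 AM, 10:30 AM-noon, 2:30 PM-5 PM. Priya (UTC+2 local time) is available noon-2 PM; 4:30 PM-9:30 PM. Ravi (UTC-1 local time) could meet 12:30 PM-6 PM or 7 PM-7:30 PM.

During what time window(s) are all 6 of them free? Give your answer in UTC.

none

Carol in UTC: 09:30-13:30, 14:00-19:00 (add 5h to convert from UTC-5).
Ulla in UTC: 13:00-13:30, 15:00-15:30, 18:00-21:00 (subtract 2h to convert from UTC+2).
Yara in UTC: 09:30-11:00, 11:30-12:30, 13:30-17:30, 19:30-20:00 (subtract 2h to convert from UTC+2).
Keanu in UTC: 12:00-13:00, 15:30-17:00, 19:30-22:00 (add 5h to convert from UTC-5).
Priya in UTC: 10:00-12:00, 14:30-19:30 (subtract 2h to convert from UTC+2).
Ravi in UTC: 13:30-19:00, 20:00-20:30 (add 1h to convert from UTC-1).
Carol ∩ Ulla: 13:00-13:30, 15:00-15:30, 18:00-19:00.
Carol ∩ Ulla ∩ Yara: 15:00-15:30.
Carol ∩ Ulla ∩ Yara ∩ Keanu: ∅.
Carol ∩ Ulla ∩ Yara ∩ Keanu ∩ Priya: ∅.
Carol ∩ Ulla ∩ Yara ∩ Keanu ∩ Priya ∩ Ravi: ∅.
There is no time when everyone is free.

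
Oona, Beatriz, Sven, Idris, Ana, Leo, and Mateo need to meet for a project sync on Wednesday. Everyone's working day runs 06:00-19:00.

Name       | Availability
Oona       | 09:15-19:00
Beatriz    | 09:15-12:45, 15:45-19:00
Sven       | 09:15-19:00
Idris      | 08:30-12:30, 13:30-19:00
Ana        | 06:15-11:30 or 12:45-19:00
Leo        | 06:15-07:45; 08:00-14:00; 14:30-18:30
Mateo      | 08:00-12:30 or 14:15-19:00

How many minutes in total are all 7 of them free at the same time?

Oona ∩ Beatriz: 09:15-12:45, 15:45-19:00.
Oona ∩ Beatriz ∩ Sven: 09:15-12:45, 15:45-19:00.
Oona ∩ Beatriz ∩ Sven ∩ Idris: 09:15-12:30, 15:45-19:00.
Oona ∩ Beatriz ∩ Sven ∩ Idris ∩ Ana: 09:15-11:30, 15:45-19:00.
Oona ∩ Beatriz ∩ Sven ∩ Idris ∩ Ana ∩ Leo: 09:15-11:30, 15:45-18:30.
Oona ∩ Beatriz ∩ Sven ∩ Idris ∩ Ana ∩ Leo ∩ Mateo: 09:15-11:30, 15:45-18:30.
So the common availability across everyone is 09:15-11:30, 15:45-18:30.
Summing the common windows: 135 + 165 = 300 minutes.

300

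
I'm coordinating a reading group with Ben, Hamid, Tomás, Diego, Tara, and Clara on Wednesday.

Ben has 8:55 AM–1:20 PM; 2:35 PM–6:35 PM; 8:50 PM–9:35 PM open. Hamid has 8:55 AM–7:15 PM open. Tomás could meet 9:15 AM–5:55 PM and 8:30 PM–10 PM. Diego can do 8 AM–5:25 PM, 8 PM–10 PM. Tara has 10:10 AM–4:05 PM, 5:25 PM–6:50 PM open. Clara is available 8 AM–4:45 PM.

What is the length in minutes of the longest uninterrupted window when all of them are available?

190

Ben ∩ Hamid: 08:55-13:20, 14:35-18:35.
Ben ∩ Hamid ∩ Tomás: 09:15-13:20, 14:35-17:55.
Ben ∩ Hamid ∩ Tomás ∩ Diego: 09:15-13:20, 14:35-17:25.
Ben ∩ Hamid ∩ Tomás ∩ Diego ∩ Tara: 10:10-13:20, 14:35-16:05.
Ben ∩ Hamid ∩ Tomás ∩ Diego ∩ Tara ∩ Clara: 10:10-13:20, 14:35-16:05.
So the common availability across everyone is 10:10-13:20, 14:35-16:05.
The longest is 10:10-13:20 at 190 minutes.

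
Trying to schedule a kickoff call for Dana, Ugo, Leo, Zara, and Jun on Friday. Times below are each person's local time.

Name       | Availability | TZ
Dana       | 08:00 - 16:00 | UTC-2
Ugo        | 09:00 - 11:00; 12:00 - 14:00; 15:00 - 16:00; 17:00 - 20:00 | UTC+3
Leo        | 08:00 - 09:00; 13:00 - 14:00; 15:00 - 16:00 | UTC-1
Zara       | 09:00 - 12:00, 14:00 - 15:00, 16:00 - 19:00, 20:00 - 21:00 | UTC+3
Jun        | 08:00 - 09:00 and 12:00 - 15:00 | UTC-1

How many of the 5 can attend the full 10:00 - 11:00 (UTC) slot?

2

Dana in UTC: 10:00-18:00 (add 2h to convert from UTC-2).
Ugo in UTC: 06:00-08:00, 09:00-11:00, 12:00-13:00, 14:00-17:00 (subtract 3h to convert from UTC+3).
Leo in UTC: 09:00-10:00, 14:00-15:00, 16:00-17:00 (add 1h to convert from UTC-1).
Zara in UTC: 06:00-09:00, 11:00-12:00, 13:00-16:00, 17:00-18:00 (subtract 3h to convert from UTC+3).
Jun in UTC: 09:00-10:00, 13:00-16:00 (add 1h to convert from UTC-1).
Dana and Ugo can make the full 10:00-11:00 slot — that's 2.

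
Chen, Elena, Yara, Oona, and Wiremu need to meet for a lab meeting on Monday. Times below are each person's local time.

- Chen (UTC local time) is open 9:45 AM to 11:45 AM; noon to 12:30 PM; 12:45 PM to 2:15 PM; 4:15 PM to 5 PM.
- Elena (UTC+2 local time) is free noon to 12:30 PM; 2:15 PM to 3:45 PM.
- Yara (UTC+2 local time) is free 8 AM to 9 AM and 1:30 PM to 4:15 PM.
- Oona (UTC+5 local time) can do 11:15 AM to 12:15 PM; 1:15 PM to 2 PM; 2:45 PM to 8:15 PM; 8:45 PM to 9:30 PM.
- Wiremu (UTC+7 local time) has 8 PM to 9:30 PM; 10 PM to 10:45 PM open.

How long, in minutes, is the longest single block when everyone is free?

45

Chen in UTC: 09:45-11:45, 12:00-12:30, 12:45-14:15, 16:15-17:00.
Elena in UTC: 10:00-10:30, 12:15-13:45 (subtract 2h to convert from UTC+2).
Yara in UTC: 06:00-07:00, 11:30-14:15 (subtract 2h to convert from UTC+2).
Oona in UTC: 06:15-07:15, 08:15-09:00, 09:45-15:15, 15:45-16:30 (subtract 5h to convert from UTC+5).
Wiremu in UTC: 13:00-14:30, 15:00-15:45 (subtract 7h to convert from UTC+7).
Chen ∩ Elena: 10:00-10:30, 12:15-12:30, 12:45-13:45.
Chen ∩ Elena ∩ Yara: 12:15-12:30, 12:45-13:45.
Chen ∩ Elena ∩ Yara ∩ Oona: 12:15-12:30, 12:45-13:45.
Chen ∩ Elena ∩ Yara ∩ Oona ∩ Wiremu: 13:00-13:45.
The longest is 13:00-13:45 at 45 minutes.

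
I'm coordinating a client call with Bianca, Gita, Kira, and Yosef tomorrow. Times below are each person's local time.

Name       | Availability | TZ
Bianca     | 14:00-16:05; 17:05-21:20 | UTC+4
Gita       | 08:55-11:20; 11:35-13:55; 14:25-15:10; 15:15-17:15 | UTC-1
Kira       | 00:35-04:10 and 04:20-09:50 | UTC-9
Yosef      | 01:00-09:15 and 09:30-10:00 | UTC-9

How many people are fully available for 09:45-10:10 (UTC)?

Bianca in UTC: 10:00-12:05, 13:05-17:20 (subtract 4h to convert from UTC+4).
Gita in UTC: 09:55-12:20, 12:35-14:55, 15:25-16:10, 16:15-18:15 (add 1h to convert from UTC-1).
Kira in UTC: 09:35-13:10, 13:20-18:50 (add 9h to convert from UTC-9).
Yosef in UTC: 10:00-18:15, 18:30-19:00 (add 9h to convert from UTC-9).
Kira can make the full 09:45-10:10 slot — that's 1.

1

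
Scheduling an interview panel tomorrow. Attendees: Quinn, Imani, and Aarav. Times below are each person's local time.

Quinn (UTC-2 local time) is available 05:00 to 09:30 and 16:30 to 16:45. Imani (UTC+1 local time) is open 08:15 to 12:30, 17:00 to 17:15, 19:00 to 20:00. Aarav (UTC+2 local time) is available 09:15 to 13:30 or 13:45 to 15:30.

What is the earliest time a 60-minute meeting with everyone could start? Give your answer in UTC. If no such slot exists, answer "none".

Quinn in UTC: 07:00-11:30, 18:30-18:45 (add 2h to convert from UTC-2).
Imani in UTC: 07:15-11:30, 16:00-16:15, 18:00-19:00 (subtract 1h to convert from UTC+1).
Aarav in UTC: 07:15-11:30, 11:45-13:30 (subtract 2h to convert from UTC+2).
Quinn ∩ Imani: 07:15-11:30, 18:30-18:45.
Quinn ∩ Imani ∩ Aarav: 07:15-11:30.
Those are the intersection windows.
The first common window of at least 60 minutes is 07:15-11:30, so the earliest start is 07:15.

07:15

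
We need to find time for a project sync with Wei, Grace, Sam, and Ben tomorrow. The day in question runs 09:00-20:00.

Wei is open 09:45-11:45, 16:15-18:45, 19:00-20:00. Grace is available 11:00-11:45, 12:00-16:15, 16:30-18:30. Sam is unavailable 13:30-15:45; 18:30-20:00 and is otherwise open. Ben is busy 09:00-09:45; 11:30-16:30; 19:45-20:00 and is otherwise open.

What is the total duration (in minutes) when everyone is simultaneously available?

Wei free: 09:45-11:45, 16:15-18:45, 19:00-20:00.
Grace free: 11:00-11:45, 12:00-16:15, 16:30-18:30.
Sam free: 09:00-13:30, 15:45-18:30 (invert busy blocks within the working day).
Ben free: 09:45-11:30, 16:30-19:45 (invert busy blocks within the working day).
Wei ∩ Grace: 11:00-11:45, 16:30-18:30.
Wei ∩ Grace ∩ Sam: 11:00-11:45, 16:30-18:30.
Wei ∩ Grace ∩ Sam ∩ Ben: 11:00-11:30, 16:30-18:30.
So the common availability across everyone is 11:00-11:30, 16:30-18:30.
Summing the common windows: 30 + 120 = 150 minutes.

150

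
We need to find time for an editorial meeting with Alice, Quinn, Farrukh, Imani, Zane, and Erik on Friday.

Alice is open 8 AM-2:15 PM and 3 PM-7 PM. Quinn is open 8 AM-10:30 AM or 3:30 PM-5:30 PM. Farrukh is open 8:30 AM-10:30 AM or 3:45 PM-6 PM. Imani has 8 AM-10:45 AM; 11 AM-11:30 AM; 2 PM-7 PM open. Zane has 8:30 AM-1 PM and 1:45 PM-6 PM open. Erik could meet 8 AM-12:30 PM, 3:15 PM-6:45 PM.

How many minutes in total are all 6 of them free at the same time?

225

Alice ∩ Quinn: 08:00-10:30, 15:30-17:30.
Alice ∩ Quinn ∩ Farrukh: 08:30-10:30, 15:45-17:30.
Alice ∩ Quinn ∩ Farrukh ∩ Imani: 08:30-10:30, 15:45-17:30.
Alice ∩ Quinn ∩ Farrukh ∩ Imani ∩ Zane: 08:30-10:30, 15:45-17:30.
Alice ∩ Quinn ∩ Farrukh ∩ Imani ∩ Zane ∩ Erik: 08:30-10:30, 15:45-17:30.
Summing the common windows: 120 + 105 = 225 minutes.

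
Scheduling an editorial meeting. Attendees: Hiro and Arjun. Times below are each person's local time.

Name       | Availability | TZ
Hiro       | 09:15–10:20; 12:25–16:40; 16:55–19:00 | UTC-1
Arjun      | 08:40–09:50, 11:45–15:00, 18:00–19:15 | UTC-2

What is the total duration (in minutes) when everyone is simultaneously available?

235

Hiro in UTC: 10:15-11:20, 13:25-17:40, 17:55-20:00 (add 1h to convert from UTC-1).
Arjun in UTC: 10:40-11:50, 13:45-17:00, 20:00-21:15 (add 2h to convert from UTC-2).
Hiro ∩ Arjun: 10:40-11:20, 13:45-17:00.
Summing the common windows: 40 + 195 = 235 minutes.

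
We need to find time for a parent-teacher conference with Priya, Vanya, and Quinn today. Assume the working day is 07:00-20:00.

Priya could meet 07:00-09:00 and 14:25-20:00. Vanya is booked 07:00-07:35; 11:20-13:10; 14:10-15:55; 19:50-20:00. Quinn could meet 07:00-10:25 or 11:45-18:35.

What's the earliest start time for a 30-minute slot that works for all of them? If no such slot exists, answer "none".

07:35

Priya free: 07:00-09:00, 14:25-20:00.
Vanya free: 07:35-11:20, 13:10-14:10, 15:55-19:50 (invert busy blocks within the working day).
Quinn free: 07:00-10:25, 11:45-18:35.
Priya ∩ Vanya: 07:35-09:00, 15:55-19:50.
Priya ∩ Vanya ∩ Quinn: 07:35-09:00, 15:55-18:35.
Those are the intersection windows.
The first common window of at least 30 minutes is 07:35-09:00, so the earliest start is 07:35.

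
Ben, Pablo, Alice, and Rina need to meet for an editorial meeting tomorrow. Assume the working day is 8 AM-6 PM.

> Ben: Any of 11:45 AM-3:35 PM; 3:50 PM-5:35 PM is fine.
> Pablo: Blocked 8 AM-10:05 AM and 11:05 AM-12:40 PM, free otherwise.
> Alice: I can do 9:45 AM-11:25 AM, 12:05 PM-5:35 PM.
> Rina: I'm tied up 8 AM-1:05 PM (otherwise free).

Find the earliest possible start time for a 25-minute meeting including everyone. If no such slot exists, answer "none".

Ben free: 11:45-15:35, 15:50-17:35.
Pablo free: 10:05-11:05, 12:40-18:00 (invert busy blocks within the working day).
Alice free: 09:45-11:25, 12:05-17:35.
Rina free: 13:05-18:00 (invert busy blocks within the working day).
Ben ∩ Pablo: 12:40-15:35, 15:50-17:35.
Ben ∩ Pablo ∩ Alice: 12:40-15:35, 15:50-17:35.
Ben ∩ Pablo ∩ Alice ∩ Rina: 13:05-15:35, 15:50-17:35.
The first common window of at least 25 minutes is 13:05-15:35, so the earliest start is 13:05.

13:05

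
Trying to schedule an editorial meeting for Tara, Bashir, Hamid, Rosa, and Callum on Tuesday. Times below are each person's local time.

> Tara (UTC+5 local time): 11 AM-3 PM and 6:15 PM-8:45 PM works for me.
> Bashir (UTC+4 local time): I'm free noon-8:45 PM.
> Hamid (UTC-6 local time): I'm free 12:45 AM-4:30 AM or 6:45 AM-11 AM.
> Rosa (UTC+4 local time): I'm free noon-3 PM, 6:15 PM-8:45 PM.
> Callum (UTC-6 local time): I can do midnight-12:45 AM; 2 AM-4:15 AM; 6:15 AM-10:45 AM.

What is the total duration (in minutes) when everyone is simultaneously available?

Tara in UTC: 06:00-10:00, 13:15-15:45 (subtract 5h to convert from UTC+5).
Bashir in UTC: 08:00-16:45 (subtract 4h to convert from UTC+4).
Hamid in UTC: 06:45-10:30, 12:45-17:00 (add 6h to convert from UTC-6).
Rosa in UTC: 08:00-11:00, 14:15-16:45 (subtract 4h to convert from UTC+4).
Callum in UTC: 06:00-06:45, 08:00-10:15, 12:15-16:45 (add 6h to convert from UTC-6).
Tara ∩ Bashir: 08:00-10:00, 13:15-15:45.
Tara ∩ Bashir ∩ Hamid: 08:00-10:00, 13:15-15:45.
Tara ∩ Bashir ∩ Hamid ∩ Rosa: 08:00-10:00, 14:15-15:45.
Tara ∩ Bashir ∩ Hamid ∩ Rosa ∩ Callum: 08:00-10:00, 14:15-15:45.
Summing the common windows: 120 + 90 = 210 minutes.

210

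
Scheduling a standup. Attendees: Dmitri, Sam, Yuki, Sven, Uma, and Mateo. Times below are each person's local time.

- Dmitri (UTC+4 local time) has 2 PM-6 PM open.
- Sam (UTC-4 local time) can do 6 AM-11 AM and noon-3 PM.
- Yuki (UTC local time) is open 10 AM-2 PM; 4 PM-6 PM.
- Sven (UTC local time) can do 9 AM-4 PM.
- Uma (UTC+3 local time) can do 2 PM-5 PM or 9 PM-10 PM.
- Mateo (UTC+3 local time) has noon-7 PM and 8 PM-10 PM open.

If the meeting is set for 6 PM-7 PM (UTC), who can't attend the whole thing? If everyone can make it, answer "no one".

Dmitri in UTC: 10:00-14:00 (subtract 4h to convert from UTC+4).
Sam in UTC: 10:00-15:00, 16:00-19:00 (add 4h to convert from UTC-4).
Yuki in UTC: 10:00-14:00, 16:00-18:00.
Sven in UTC: 09:00-16:00.
Uma in UTC: 11:00-14:00, 18:00-19:00 (subtract 3h to convert from UTC+3).
Mateo in UTC: 09:00-16:00, 17:00-19:00 (subtract 3h to convert from UTC+3).
Dmitri: not fully free for 18:00-19:00. Sam: free for 18:00-19:00. Yuki: not fully free for 18:00-19:00. Sven: not fully free for 18:00-19:00. Uma: free for 18:00-19:00. Mateo: free for 18:00-19:00.

Dmitri, Sven, Yuki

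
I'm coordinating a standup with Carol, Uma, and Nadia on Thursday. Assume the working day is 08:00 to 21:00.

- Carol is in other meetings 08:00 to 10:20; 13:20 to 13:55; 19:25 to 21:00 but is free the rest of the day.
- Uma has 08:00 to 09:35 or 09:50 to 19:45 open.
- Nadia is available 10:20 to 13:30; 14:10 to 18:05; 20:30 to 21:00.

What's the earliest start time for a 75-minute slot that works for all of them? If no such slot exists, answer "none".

10:20

Carol free: 10:20-13:20, 13:55-19:25 (invert busy blocks within the working day).
Uma free: 08:00-09:35, 09:50-19:45.
Nadia free: 10:20-13:30, 14:10-18:05, 20:30-21:00.
Carol ∩ Uma: 10:20-13:20, 13:55-19:25.
Carol ∩ Uma ∩ Nadia: 10:20-13:20, 14:10-18:05.
The first common window of at least 75 minutes is 10:20-13:20, so the earliest start is 10:20.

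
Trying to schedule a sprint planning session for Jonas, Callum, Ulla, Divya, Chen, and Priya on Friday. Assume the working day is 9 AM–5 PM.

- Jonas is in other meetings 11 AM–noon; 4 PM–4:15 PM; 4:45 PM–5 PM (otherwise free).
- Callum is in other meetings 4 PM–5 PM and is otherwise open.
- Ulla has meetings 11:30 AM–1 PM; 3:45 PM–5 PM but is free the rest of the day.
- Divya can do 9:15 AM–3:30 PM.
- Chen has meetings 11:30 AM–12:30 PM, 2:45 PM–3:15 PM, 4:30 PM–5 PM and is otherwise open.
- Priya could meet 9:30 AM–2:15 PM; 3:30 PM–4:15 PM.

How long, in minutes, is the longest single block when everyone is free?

Jonas free: 09:00-11:00, 12:00-16:00, 16:15-16:45 (invert busy blocks within the working day).
Callum free: 09:00-16:00 (invert busy blocks within the working day).
Ulla free: 09:00-11:30, 13:00-15:45 (invert busy blocks within the working day).
Divya free: 09:15-15:30.
Chen free: 09:00-11:30, 12:30-14:45, 15:15-16:30 (invert busy blocks within the working day).
Priya free: 09:30-14:15, 15:30-16:15.
Jonas ∩ Callum: 09:00-11:00, 12:00-16:00.
Jonas ∩ Callum ∩ Ulla: 09:00-11:00, 13:00-15:45.
Jonas ∩ Callum ∩ Ulla ∩ Divya: 09:15-11:00, 13:00-15:30.
Jonas ∩ Callum ∩ Ulla ∩ Divya ∩ Chen: 09:15-11:00, 13:00-14:45, 15:15-15:30.
Jonas ∩ Callum ∩ Ulla ∩ Divya ∩ Chen ∩ Priya: 09:30-11:00, 13:00-14:15.
The longest is 09:30-11:00 at 90 minutes.

90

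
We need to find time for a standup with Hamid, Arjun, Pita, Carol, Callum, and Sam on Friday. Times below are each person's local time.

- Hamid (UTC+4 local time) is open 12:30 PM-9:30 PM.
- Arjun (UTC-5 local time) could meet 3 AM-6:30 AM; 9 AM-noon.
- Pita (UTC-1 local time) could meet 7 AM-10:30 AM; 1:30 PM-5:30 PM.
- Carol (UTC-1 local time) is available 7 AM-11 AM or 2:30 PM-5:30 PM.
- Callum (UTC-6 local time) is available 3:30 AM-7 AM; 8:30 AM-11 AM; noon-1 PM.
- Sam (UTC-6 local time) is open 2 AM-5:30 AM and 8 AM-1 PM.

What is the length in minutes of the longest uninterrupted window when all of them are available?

Hamid in UTC: 08:30-17:30 (subtract 4h to convert from UTC+4).
Arjun in UTC: 08:00-11:30, 14:00-17:00 (add 5h to convert from UTC-5).
Pita in UTC: 08:00-11:30, 14:30-18:30 (add 1h to convert from UTC-1).
Carol in UTC: 08:00-12:00, 15:30-18:30 (add 1h to convert from UTC-1).
Callum in UTC: 09:30-13:00, 14:30-17:00, 18:00-19:00 (add 6h to convert from UTC-6).
Sam in UTC: 08:00-11:30, 14:00-19:00 (add 6h to convert from UTC-6).
Hamid ∩ Arjun: 08:30-11:30, 14:00-17:00.
Hamid ∩ Arjun ∩ Pita: 08:30-11:30, 14:30-17:00.
Hamid ∩ Arjun ∩ Pita ∩ Carol: 08:30-11:30, 15:30-17:00.
Hamid ∩ Arjun ∩ Pita ∩ Carol ∩ Callum: 09:30-11:30, 15:30-17:00.
Hamid ∩ Arjun ∩ Pita ∩ Carol ∩ Callum ∩ Sam: 09:30-11:30, 15:30-17:00.
The longest is 09:30-11:30 at 120 minutes.

120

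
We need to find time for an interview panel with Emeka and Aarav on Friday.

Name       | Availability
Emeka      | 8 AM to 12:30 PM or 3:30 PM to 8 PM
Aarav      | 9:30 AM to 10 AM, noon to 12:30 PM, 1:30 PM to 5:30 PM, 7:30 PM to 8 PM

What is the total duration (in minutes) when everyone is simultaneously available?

Emeka ∩ Aarav: 09:30-10:00, 12:00-12:30, 15:30-17:30, 19:30-20:00.
Summing the common windows: 30 + 30 + 120 + 30 = 210 minutes.

210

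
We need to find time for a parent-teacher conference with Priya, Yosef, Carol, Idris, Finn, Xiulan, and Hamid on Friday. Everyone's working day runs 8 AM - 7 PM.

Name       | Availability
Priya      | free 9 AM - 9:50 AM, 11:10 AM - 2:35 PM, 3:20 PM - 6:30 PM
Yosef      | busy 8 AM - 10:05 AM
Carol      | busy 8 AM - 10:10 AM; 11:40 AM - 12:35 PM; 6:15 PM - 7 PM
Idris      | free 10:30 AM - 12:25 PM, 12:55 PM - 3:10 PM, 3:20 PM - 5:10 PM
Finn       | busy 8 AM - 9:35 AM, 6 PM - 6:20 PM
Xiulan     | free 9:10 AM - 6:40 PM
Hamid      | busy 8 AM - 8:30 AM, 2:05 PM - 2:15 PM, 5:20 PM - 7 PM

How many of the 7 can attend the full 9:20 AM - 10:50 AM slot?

Priya free: 09:00-09:50, 11:10-14:35, 15:20-18:30.
Yosef free: 10:05-19:00 (invert busy blocks within the working day).
Carol free: 10:10-11:40, 12:35-18:15 (invert busy blocks within the working day).
Idris free: 10:30-12:25, 12:55-15:10, 15:20-17:10.
Finn free: 09:35-18:00, 18:20-19:00 (invert busy blocks within the working day).
Xiulan free: 09:10-18:40.
Hamid free: 08:30-14:05, 14:15-17:20 (invert busy blocks within the working day).
Xiulan and Hamid can make the full 09:20-10:50 slot — that's 2.

2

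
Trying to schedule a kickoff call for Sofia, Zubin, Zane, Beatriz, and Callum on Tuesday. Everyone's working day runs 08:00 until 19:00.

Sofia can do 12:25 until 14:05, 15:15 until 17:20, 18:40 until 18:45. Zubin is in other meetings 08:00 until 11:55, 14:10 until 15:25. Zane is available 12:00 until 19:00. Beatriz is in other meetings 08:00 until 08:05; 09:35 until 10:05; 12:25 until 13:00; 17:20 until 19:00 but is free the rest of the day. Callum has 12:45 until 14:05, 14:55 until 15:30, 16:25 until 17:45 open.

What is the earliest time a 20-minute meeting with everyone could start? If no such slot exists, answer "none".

13:00

Sofia free: 12:25-14:05, 15:15-17:20, 18:40-18:45.
Zubin free: 11:55-14:10, 15:25-19:00 (invert busy blocks within the working day).
Zane free: 12:00-19:00.
Beatriz free: 08:05-09:35, 10:05-12:25, 13:00-17:20 (invert busy blocks within the working day).
Callum free: 12:45-14:05, 14:55-15:30, 16:25-17:45.
Sofia ∩ Zubin: 12:25-14:05, 15:25-17:20, 18:40-18:45.
Sofia ∩ Zubin ∩ Zane: 12:25-14:05, 15:25-17:20, 18:40-18:45.
Sofia ∩ Zubin ∩ Zane ∩ Beatriz: 13:00-14:05, 15:25-17:20.
Sofia ∩ Zubin ∩ Zane ∩ Beatriz ∩ Callum: 13:00-14:05, 15:25-15:30, 16:25-17:20.
The first common window of at least 20 minutes is 13:00-14:05, so the earliest start is 13:00.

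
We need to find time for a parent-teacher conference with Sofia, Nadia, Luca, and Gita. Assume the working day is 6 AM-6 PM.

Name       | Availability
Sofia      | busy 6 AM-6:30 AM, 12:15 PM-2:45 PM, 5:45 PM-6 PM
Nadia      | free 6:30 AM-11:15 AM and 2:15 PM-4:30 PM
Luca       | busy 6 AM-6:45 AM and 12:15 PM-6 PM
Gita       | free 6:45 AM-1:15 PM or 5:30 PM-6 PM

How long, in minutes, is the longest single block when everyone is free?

Sofia free: 06:30-12:15, 14:45-17:45 (invert busy blocks within the working day).
Nadia free: 06:30-11:15, 14:15-16:30.
Luca free: 06:45-12:15 (invert busy blocks within the working day).
Gita free: 06:45-13:15, 17:30-18:00.
Sofia ∩ Nadia: 06:30-11:15, 14:45-16:30.
Sofia ∩ Nadia ∩ Luca: 06:45-11:15.
Sofia ∩ Nadia ∩ Luca ∩ Gita: 06:45-11:15.
The longest is 06:45-11:15 at 270 minutes.

270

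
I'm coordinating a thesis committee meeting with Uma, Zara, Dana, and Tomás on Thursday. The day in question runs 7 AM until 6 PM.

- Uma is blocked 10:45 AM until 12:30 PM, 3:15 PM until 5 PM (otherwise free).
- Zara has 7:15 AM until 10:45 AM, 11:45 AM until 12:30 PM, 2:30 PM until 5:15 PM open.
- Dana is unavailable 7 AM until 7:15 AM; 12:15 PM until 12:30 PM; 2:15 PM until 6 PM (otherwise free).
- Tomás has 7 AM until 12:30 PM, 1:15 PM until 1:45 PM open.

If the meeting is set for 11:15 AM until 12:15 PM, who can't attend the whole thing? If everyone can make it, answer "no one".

Uma free: 07:00-10:45, 12:30-15:15, 17:00-18:00 (invert busy blocks within the working day).
Zara free: 07:15-10:45, 11:45-12:30, 14:30-17:15.
Dana free: 07:15-12:15, 12:30-14:15 (invert busy blocks within the working day).
Tomás free: 07:00-12:30, 13:15-13:45.
Uma: not fully free for 11:15-12:15. Zara: not fully free for 11:15-12:15. Dana: free for 11:15-12:15. Tomás: free for 11:15-12:15.

Uma, Zara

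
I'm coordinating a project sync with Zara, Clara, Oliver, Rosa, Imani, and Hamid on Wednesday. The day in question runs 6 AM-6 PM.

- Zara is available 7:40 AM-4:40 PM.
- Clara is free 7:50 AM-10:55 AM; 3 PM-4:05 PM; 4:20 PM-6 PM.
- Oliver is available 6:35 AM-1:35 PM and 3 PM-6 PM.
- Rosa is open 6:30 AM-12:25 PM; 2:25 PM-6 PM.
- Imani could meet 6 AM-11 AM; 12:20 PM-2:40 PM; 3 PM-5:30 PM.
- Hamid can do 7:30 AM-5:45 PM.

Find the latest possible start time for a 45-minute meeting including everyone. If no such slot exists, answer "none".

15:20

Zara ∩ Clara: 07:50-10:55, 15:00-16:05, 16:20-16:40.
Zara ∩ Clara ∩ Oliver: 07:50-10:55, 15:00-16:05, 16:20-16:40.
Zara ∩ Clara ∩ Oliver ∩ Rosa: 07:50-10:55, 15:00-16:05, 16:20-16:40.
Zara ∩ Clara ∩ Oliver ∩ Rosa ∩ Imani: 07:50-10:55, 15:00-16:05, 16:20-16:40.
Zara ∩ Clara ∩ Oliver ∩ Rosa ∩ Imani ∩ Hamid: 07:50-10:55, 15:00-16:05, 16:20-16:40.
Those are the intersection windows.
The last common window of at least 45 minutes is 15:00-16:05; a 45-minute meeting can start as late as 15:20 and still end by 16:05.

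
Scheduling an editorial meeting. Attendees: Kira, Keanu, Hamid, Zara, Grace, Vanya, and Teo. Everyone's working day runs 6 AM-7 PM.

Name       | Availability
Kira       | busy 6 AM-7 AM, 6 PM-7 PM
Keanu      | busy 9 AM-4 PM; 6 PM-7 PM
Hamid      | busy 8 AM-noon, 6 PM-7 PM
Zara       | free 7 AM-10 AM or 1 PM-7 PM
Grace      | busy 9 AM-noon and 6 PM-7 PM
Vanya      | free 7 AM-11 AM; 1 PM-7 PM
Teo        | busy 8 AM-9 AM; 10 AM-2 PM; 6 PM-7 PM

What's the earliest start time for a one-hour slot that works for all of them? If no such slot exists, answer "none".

Kira free: 07:00-18:00 (invert busy blocks within the working day).
Keanu free: 06:00-09:00, 16:00-18:00 (invert busy blocks within the working day).
Hamid free: 06:00-08:00, 12:00-18:00 (invert busy blocks within the working day).
Zara free: 07:00-10:00, 13:00-19:00.
Grace free: 06:00-09:00, 12:00-18:00 (invert busy blocks within the working day).
Vanya free: 07:00-11:00, 13:00-19:00.
Teo free: 06:00-08:00, 09:00-10:00, 14:00-18:00 (invert busy blocks within the working day).
Kira ∩ Keanu: 07:00-09:00, 16:00-18:00.
Kira ∩ Keanu ∩ Hamid: 07:00-08:00, 16:00-18:00.
Kira ∩ Keanu ∩ Hamid ∩ Zara: 07:00-08:00, 16:00-18:00.
Kira ∩ Keanu ∩ Hamid ∩ Zara ∩ Grace: 07:00-08:00, 16:00-18:00.
Kira ∩ Keanu ∩ Hamid ∩ Zara ∩ Grace ∩ Vanya: 07:00-08:00, 16:00-18:00.
Kira ∩ Keanu ∩ Hamid ∩ Zara ∩ Grace ∩ Vanya ∩ Teo: 07:00-08:00, 16:00-18:00.
The first common window of at least 60 minutes is 07:00-08:00, so the earliest start is 07:00.

07:00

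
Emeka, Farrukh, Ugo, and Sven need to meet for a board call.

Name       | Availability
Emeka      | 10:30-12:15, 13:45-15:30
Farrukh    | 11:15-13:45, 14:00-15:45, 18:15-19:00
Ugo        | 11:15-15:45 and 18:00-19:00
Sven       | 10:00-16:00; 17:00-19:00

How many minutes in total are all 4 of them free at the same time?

150

Emeka ∩ Farrukh: 11:15-12:15, 14:00-15:30.
Emeka ∩ Farrukh ∩ Ugo: 11:15-12:15, 14:00-15:30.
Emeka ∩ Farrukh ∩ Ugo ∩ Sven: 11:15-12:15, 14:00-15:30.
Those are the intersection windows.
Summing the common windows: 60 + 90 = 150 minutes.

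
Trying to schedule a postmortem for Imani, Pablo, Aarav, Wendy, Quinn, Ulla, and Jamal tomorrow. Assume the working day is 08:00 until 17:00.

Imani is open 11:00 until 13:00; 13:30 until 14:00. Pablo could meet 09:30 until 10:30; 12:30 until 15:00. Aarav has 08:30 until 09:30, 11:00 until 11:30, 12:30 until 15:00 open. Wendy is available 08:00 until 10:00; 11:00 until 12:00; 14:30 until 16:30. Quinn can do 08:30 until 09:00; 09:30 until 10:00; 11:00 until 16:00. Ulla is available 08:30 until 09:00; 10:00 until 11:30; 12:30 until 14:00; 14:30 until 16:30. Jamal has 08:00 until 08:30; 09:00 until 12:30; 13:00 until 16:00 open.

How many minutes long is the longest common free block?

0

Imani ∩ Pablo: 12:30-13:00, 13:30-14:00.
Imani ∩ Pablo ∩ Aarav: 12:30-13:00, 13:30-14:00.
Imani ∩ Pablo ∩ Aarav ∩ Wendy: ∅.
Imani ∩ Pablo ∩ Aarav ∩ Wendy ∩ Quinn: ∅.
Imani ∩ Pablo ∩ Aarav ∩ Wendy ∩ Quinn ∩ Ulla: ∅.
Imani ∩ Pablo ∩ Aarav ∩ Wendy ∩ Quinn ∩ Ulla ∩ Jamal: ∅.
There is no time when everyone is free.
No common window exists, so the longest block is 0 minutes.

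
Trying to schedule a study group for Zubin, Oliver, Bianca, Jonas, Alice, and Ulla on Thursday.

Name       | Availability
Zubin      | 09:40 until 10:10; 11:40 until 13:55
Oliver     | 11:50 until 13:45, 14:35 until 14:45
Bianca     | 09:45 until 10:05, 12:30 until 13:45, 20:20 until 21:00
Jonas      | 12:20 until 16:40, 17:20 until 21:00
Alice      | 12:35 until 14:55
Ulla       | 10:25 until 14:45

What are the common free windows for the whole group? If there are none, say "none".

12:35-13:45

Zubin ∩ Oliver: 11:50-13:45.
Zubin ∩ Oliver ∩ Bianca: 12:30-13:45.
Zubin ∩ Oliver ∩ Bianca ∩ Jonas: 12:30-13:45.
Zubin ∩ Oliver ∩ Bianca ∩ Jonas ∩ Alice: 12:35-13:45.
Zubin ∩ Oliver ∩ Bianca ∩ Jonas ∩ Alice ∩ Ulla: 12:35-13:45.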